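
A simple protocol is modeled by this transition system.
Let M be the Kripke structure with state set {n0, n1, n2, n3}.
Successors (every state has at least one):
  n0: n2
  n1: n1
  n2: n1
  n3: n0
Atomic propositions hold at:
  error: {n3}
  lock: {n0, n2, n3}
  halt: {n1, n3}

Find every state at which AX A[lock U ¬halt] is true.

Sat(¬halt) = {n0, n2}
A[lock U ¬halt]: least fixpoint, start Z0 = Sat(¬halt) = {n0, n2}, add states in Sat(lock) with every successor in Z. Z1 = {n0, n2, n3}; fixed.
Sat(A[lock U ¬halt]) = {n0, n2, n3}
Sat(AX A[lock U ¬halt]) = {s : every successor in {n0, n2, n3}} = {n0, n3}

{n0, n3}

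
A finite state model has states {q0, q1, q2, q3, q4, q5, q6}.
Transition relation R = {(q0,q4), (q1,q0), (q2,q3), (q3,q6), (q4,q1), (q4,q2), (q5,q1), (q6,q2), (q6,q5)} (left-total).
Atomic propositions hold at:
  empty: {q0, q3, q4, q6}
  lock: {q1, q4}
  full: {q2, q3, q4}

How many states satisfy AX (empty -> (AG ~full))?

Sat(~full) = {q0, q1, q5, q6}
AG ~full: greatest fixpoint, start Z0 = {q0, q1, q5, q6}, keep only states in Sat with every successor in Z. Z1 = {q1, q5}; Z2 = {q5}; Z3 = ∅; fixed.
Sat(AG ~full) = ∅
Sat(empty -> (AG ~full)) = {q1, q2, q5}
Sat(AX (empty -> (AG ~full))) = {s : every successor in {q1, q2, q5}} = {q4, q5, q6}
|Sat(AX (empty -> (AG ~full)))| = |{q4, q5, q6}| = 3.

3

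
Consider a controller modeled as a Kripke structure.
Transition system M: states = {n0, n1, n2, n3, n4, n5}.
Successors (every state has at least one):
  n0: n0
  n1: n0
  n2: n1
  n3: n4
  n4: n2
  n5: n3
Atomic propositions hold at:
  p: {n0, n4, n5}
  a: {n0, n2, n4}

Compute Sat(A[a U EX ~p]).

{n2, n4, n5}

Sat(~p) = {n1, n2, n3}
Sat(EX ~p) = {s : some successor in {n1, n2, n3}} = {n2, n4, n5}
A[a U EX ~p]: least fixpoint, start Z0 = Sat(EX ~p) = {n2, n4, n5}, add states in Sat(a) with every successor in Z. Already a fixed point.
Sat(A[a U EX ~p]) = {n2, n4, n5}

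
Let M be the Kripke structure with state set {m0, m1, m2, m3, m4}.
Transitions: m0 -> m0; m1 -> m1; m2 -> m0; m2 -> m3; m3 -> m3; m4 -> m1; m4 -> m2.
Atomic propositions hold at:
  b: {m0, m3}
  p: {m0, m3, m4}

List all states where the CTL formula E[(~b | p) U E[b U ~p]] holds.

{m1, m2, m4}

Sat(~b) = {m1, m2, m4}
Sat(~b | p) = {m0, m1, m2, m3, m4}
Sat(~p) = {m1, m2}
E[b U ~p]: least fixpoint, start Z0 = Sat(~p) = {m1, m2}, add states in Sat(b) with some successor in Z. Already a fixed point.
Sat(E[b U ~p]) = {m1, m2}
E[(~b | p) U E[b U ~p]]: least fixpoint, start Z0 = Sat(E[b U ~p]) = {m1, m2}, add states in Sat(~b | p) with some successor in Z. Z1 = {m1, m2, m4}; fixed.
Sat(E[(~b | p) U E[b U ~p]]) = {m1, m2, m4}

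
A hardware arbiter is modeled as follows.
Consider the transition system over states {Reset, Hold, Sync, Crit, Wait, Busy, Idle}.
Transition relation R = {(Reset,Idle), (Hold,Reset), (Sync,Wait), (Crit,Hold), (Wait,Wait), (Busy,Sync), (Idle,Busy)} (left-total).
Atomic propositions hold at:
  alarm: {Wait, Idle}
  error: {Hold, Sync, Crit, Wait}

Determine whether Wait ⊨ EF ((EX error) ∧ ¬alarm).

Sat(EX error) = {s : some successor in {Hold, Sync, Crit, Wait}} = {Sync, Crit, Wait, Busy}
Sat(¬alarm) = {Reset, Hold, Sync, Crit, Busy}
Sat((EX error) ∧ ¬alarm) = {Sync, Crit, Busy}
EF ((EX error) ∧ ¬alarm): least fixpoint, start Z0 = {Sync, Crit, Busy}, add states with some successor in Z. Z1 = {Sync, Crit, Busy, Idle}; Z2 = {Reset, Sync, Crit, Busy, Idle}; Z3 = {Reset, Hold, Sync, Crit, Busy, Idle}; fixed.
Sat(EF ((EX error) ∧ ¬alarm)) = {Reset, Hold, Sync, Crit, Busy, Idle}
Wait ∉ Sat(EF ((EX error) ∧ ¬alarm)) = {Reset, Hold, Sync, Crit, Busy, Idle}, so the formula does not hold at Wait.

No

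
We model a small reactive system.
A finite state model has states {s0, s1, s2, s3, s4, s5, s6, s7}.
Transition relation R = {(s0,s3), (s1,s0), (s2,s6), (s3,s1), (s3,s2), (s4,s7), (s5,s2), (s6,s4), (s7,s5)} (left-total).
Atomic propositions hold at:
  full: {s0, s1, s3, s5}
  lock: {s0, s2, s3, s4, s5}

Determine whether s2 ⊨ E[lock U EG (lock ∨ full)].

Sat(lock ∨ full) = {s0, s1, s2, s3, s4, s5}
EG (lock ∨ full): greatest fixpoint, start Z0 = {s0, s1, s2, s3, s4, s5}, keep only states in Sat with some successor in Z. Z1 = {s0, s1, s3, s5}; Z2 = {s0, s1, s3}; fixed.
Sat(EG (lock ∨ full)) = {s0, s1, s3}
E[lock U EG (lock ∨ full)]: least fixpoint, start Z0 = Sat(EG (lock ∨ full)) = {s0, s1, s3}, add states in Sat(lock) with some successor in Z. Already a fixed point.
Sat(E[lock U EG (lock ∨ full)]) = {s0, s1, s3}
s2 ∉ Sat(E[lock U EG (lock ∨ full)]) = {s0, s1, s3}, so the formula does not hold at s2.

No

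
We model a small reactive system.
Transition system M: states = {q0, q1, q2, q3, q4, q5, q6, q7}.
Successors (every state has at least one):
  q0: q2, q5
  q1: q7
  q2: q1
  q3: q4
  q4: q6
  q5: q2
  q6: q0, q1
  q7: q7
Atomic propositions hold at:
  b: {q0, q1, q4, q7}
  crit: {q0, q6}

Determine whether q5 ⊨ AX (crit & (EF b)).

EF b: least fixpoint, start Z0 = {q0, q1, q4, q7}, add states with some successor in Z. Z1 = {q0, q1, q2, q3, q4, q6, q7}; Z2 = {q0, q1, q2, q3, q4, q5, q6, q7}; fixed.
Sat(EF b) = {q0, q1, q2, q3, q4, q5, q6, q7}
Sat(crit & (EF b)) = {q0, q6}
Sat(AX (crit & (EF b))) = {s : every successor in {q0, q6}} = {q4}
q5 ∉ Sat(AX (crit & (EF b))) = {q4}, so the formula does not hold at q5.

No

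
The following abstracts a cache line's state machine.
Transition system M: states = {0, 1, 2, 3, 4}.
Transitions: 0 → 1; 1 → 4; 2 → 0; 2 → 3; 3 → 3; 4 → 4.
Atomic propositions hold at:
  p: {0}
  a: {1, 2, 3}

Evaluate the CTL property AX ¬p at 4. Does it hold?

Sat(¬p) = {1, 2, 3, 4}
Sat(AX ¬p) = {s : every successor in {1, 2, 3, 4}} = {0, 1, 3, 4}
4 ∈ Sat(AX ¬p) = {0, 1, 3, 4}, so the formula holds at 4.

Yes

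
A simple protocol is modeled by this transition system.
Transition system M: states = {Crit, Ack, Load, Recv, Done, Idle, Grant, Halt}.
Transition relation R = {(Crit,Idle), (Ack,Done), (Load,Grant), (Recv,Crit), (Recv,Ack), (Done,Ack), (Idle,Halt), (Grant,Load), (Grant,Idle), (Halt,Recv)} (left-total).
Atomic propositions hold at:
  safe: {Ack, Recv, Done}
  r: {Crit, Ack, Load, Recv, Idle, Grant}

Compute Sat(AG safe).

AG safe: greatest fixpoint, start Z0 = {Ack, Recv, Done}, keep only states in Sat with every successor in Z. Z1 = {Ack, Done}; fixed.
Sat(AG safe) = {Ack, Done}

{Ack, Done}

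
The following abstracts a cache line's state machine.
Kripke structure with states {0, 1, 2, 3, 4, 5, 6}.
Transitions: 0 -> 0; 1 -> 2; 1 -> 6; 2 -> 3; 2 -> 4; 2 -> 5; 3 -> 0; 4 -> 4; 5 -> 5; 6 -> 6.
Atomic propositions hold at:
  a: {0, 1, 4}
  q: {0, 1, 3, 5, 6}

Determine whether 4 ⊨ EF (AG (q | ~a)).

No

Sat(~a) = {2, 3, 5, 6}
Sat(q | ~a) = {0, 1, 2, 3, 5, 6}
AG (q | ~a): greatest fixpoint, start Z0 = {0, 1, 2, 3, 5, 6}, keep only states in Sat with every successor in Z. Z1 = {0, 1, 3, 5, 6}; Z2 = {0, 3, 5, 6}; fixed.
Sat(AG (q | ~a)) = {0, 3, 5, 6}
EF (AG (q | ~a)): least fixpoint, start Z0 = {0, 3, 5, 6}, add states with some successor in Z. Z1 = {0, 1, 2, 3, 5, 6}; fixed.
Sat(EF (AG (q | ~a))) = {0, 1, 2, 3, 5, 6}
4 ∉ Sat(EF (AG (q | ~a))) = {0, 1, 2, 3, 5, 6}, so the formula does not hold at 4.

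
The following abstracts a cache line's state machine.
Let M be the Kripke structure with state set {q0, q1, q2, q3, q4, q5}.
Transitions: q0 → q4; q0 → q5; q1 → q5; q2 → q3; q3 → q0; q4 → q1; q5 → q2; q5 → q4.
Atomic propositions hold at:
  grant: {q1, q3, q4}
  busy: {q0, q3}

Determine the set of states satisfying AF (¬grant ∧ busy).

{q0, q2, q3}

Sat(¬grant) = {q0, q2, q5}
Sat(¬grant ∧ busy) = {q0}
AF (¬grant ∧ busy): least fixpoint, start Z0 = {q0}, add states with every successor in Z. Z1 = {q0, q3}; Z2 = {q0, q2, q3}; fixed.
Sat(AF (¬grant ∧ busy)) = {q0, q2, q3}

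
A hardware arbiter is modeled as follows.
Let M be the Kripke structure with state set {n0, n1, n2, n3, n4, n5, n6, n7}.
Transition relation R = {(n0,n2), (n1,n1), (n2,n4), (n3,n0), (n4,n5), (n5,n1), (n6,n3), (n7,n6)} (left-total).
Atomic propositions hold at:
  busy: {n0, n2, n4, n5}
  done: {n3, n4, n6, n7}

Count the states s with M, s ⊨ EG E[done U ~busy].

Sat(~busy) = {n1, n3, n6, n7}
E[done U ~busy]: least fixpoint, start Z0 = Sat(~busy) = {n1, n3, n6, n7}, add states in Sat(done) with some successor in Z. Already a fixed point.
Sat(E[done U ~busy]) = {n1, n3, n6, n7}
EG E[done U ~busy]: greatest fixpoint, start Z0 = {n1, n3, n6, n7}, keep only states in Sat with some successor in Z. Z1 = {n1, n6, n7}; Z2 = {n1, n7}; Z3 = {n1}; fixed.
Sat(EG E[done U ~busy]) = {n1}
|Sat(EG E[done U ~busy])| = |{n1}| = 1.

1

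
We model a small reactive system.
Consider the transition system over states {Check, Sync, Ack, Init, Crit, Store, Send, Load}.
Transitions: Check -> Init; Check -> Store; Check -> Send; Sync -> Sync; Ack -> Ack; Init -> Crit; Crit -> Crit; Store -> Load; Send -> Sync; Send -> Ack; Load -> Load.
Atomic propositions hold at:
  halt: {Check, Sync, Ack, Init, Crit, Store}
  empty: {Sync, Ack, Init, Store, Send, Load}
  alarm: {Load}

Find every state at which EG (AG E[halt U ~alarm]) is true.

Sat(~alarm) = {Check, Sync, Ack, Init, Crit, Store, Send}
E[halt U ~alarm]: least fixpoint, start Z0 = Sat(~alarm) = {Check, Sync, Ack, Init, Crit, Store, Send}, add states in Sat(halt) with some successor in Z. Already a fixed point.
Sat(E[halt U ~alarm]) = {Check, Sync, Ack, Init, Crit, Store, Send}
AG E[halt U ~alarm]: greatest fixpoint, start Z0 = {Check, Sync, Ack, Init, Crit, Store, Send}, keep only states in Sat with every successor in Z. Z1 = {Check, Sync, Ack, Init, Crit, Send}; Z2 = {Sync, Ack, Init, Crit, Send}; fixed.
Sat(AG E[halt U ~alarm]) = {Sync, Ack, Init, Crit, Send}
EG (AG E[halt U ~alarm]): greatest fixpoint, start Z0 = {Sync, Ack, Init, Crit, Send}, keep only states in Sat with some successor in Z. Already a fixed point.
Sat(EG (AG E[halt U ~alarm])) = {Sync, Ack, Init, Crit, Send}

{Sync, Ack, Init, Crit, Send}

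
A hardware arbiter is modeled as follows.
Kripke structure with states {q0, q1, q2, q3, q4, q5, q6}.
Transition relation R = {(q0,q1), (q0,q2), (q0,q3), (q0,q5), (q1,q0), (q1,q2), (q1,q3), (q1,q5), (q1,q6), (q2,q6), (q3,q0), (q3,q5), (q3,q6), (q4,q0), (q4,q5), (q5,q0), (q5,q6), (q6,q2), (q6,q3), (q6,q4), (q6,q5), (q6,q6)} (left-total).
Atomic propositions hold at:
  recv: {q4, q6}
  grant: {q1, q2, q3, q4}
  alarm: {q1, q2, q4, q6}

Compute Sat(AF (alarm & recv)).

{q2, q4, q6}

Sat(alarm & recv) = {q4, q6}
AF (alarm & recv): least fixpoint, start Z0 = {q4, q6}, add states with every successor in Z. Z1 = {q2, q4, q6}; fixed.
Sat(AF (alarm & recv)) = {q2, q4, q6}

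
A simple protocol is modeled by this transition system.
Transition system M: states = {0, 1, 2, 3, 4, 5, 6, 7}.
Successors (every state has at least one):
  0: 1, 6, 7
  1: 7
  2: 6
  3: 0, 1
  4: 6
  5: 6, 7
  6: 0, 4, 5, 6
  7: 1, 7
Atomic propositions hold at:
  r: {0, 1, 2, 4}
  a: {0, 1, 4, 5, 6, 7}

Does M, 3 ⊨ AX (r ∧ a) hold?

Yes

Sat(r ∧ a) = {0, 1, 4}
Sat(AX (r ∧ a)) = {s : every successor in {0, 1, 4}} = {3}
3 ∈ Sat(AX (r ∧ a)) = {3}, so the formula holds at 3.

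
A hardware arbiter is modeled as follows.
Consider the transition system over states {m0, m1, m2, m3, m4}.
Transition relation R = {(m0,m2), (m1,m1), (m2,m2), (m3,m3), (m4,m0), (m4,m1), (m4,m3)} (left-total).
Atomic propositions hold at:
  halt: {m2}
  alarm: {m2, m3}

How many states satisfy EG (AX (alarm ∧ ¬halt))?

1

Sat(¬halt) = {m0, m1, m3, m4}
Sat(alarm ∧ ¬halt) = {m3}
Sat(AX (alarm ∧ ¬halt)) = {s : every successor in {m3}} = {m3}
EG (AX (alarm ∧ ¬halt)): greatest fixpoint, start Z0 = {m3}, keep only states in Sat with some successor in Z. Already a fixed point.
Sat(EG (AX (alarm ∧ ¬halt))) = {m3}
|Sat(EG (AX (alarm ∧ ¬halt)))| = |{m3}| = 1.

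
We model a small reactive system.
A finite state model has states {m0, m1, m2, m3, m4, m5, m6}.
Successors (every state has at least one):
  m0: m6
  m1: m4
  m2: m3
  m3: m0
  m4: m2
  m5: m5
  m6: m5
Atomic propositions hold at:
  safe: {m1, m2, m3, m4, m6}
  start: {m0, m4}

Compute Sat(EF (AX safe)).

{m0, m1, m2, m3, m4}

Sat(AX safe) = {s : every successor in {m1, m2, m3, m4, m6}} = {m0, m1, m2, m4}
EF (AX safe): least fixpoint, start Z0 = {m0, m1, m2, m4}, add states with some successor in Z. Z1 = {m0, m1, m2, m3, m4}; fixed.
Sat(EF (AX safe)) = {m0, m1, m2, m3, m4}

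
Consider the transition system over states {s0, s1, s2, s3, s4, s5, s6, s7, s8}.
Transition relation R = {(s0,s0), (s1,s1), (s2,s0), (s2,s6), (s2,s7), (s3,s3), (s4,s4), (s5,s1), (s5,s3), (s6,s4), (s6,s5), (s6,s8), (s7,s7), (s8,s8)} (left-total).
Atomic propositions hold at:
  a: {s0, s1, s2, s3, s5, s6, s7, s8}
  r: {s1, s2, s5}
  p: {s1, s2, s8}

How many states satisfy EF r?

EF r: least fixpoint, start Z0 = {s1, s2, s5}, add states with some successor in Z. Z1 = {s1, s2, s5, s6}; fixed.
Sat(EF r) = {s1, s2, s5, s6}
|Sat(EF r)| = |{s1, s2, s5, s6}| = 4.

4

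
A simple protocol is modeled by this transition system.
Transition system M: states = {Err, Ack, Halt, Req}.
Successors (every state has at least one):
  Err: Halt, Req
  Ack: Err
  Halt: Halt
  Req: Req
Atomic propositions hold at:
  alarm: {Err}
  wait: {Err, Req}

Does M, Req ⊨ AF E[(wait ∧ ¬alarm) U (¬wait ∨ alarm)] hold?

Sat(¬alarm) = {Ack, Halt, Req}
Sat(wait ∧ ¬alarm) = {Req}
Sat(¬wait) = {Ack, Halt}
Sat(¬wait ∨ alarm) = {Err, Ack, Halt}
E[(wait ∧ ¬alarm) U (¬wait ∨ alarm)]: least fixpoint, start Z0 = Sat((¬wait ∨ alarm)) = {Err, Ack, Halt}, add states in Sat(wait ∧ ¬alarm) with some successor in Z. Already a fixed point.
Sat(E[(wait ∧ ¬alarm) U (¬wait ∨ alarm)]) = {Err, Ack, Halt}
AF E[(wait ∧ ¬alarm) U (¬wait ∨ alarm)]: least fixpoint, start Z0 = {Err, Ack, Halt}, add states with every successor in Z. Already a fixed point.
Sat(AF E[(wait ∧ ¬alarm) U (¬wait ∨ alarm)]) = {Err, Ack, Halt}
Req ∉ Sat(AF E[(wait ∧ ¬alarm) U (¬wait ∨ alarm)]) = {Err, Ack, Halt}, so the formula does not hold at Req.

No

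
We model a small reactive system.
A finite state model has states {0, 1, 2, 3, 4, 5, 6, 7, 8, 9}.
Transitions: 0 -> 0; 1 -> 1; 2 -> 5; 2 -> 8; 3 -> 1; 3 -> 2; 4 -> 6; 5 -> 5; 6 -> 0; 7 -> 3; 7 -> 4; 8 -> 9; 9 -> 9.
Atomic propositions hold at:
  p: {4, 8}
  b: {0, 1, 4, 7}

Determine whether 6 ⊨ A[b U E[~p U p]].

Sat(~p) = {0, 1, 2, 3, 5, 6, 7, 9}
E[~p U p]: least fixpoint, start Z0 = Sat(p) = {4, 8}, add states in Sat(~p) with some successor in Z. Z1 = {2, 4, 7, 8}; Z2 = {2, 3, 4, 7, 8}; fixed.
Sat(E[~p U p]) = {2, 3, 4, 7, 8}
A[b U E[~p U p]]: least fixpoint, start Z0 = Sat(E[~p U p]) = {2, 3, 4, 7, 8}, add states in Sat(b) with every successor in Z. Already a fixed point.
Sat(A[b U E[~p U p]]) = {2, 3, 4, 7, 8}
6 ∉ Sat(A[b U E[~p U p]]) = {2, 3, 4, 7, 8}, so the formula does not hold at 6.

No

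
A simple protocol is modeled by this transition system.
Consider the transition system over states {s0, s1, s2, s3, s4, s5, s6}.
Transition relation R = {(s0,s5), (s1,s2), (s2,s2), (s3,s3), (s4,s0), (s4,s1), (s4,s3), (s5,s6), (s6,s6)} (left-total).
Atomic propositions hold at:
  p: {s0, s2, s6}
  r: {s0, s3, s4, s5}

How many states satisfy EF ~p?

5

Sat(~p) = {s1, s3, s4, s5}
EF ~p: least fixpoint, start Z0 = {s1, s3, s4, s5}, add states with some successor in Z. Z1 = {s0, s1, s3, s4, s5}; fixed.
Sat(EF ~p) = {s0, s1, s3, s4, s5}
|Sat(EF ~p)| = |{s0, s1, s3, s4, s5}| = 5.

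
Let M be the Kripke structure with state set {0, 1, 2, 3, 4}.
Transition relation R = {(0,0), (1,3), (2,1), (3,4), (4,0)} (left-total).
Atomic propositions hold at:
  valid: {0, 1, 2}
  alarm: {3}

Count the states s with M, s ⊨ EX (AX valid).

Sat(AX valid) = {s : every successor in {0, 1, 2}} = {0, 2, 4}
Sat(EX (AX valid)) = {s : some successor in {0, 2, 4}} = {0, 3, 4}
|Sat(EX (AX valid))| = |{0, 3, 4}| = 3.

3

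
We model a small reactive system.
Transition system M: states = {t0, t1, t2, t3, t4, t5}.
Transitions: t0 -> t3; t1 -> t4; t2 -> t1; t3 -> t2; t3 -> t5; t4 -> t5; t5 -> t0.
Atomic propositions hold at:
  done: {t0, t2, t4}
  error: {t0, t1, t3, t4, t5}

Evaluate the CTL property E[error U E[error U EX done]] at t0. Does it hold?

Yes

Sat(EX done) = {s : some successor in {t0, t2, t4}} = {t1, t3, t5}
E[error U EX done]: least fixpoint, start Z0 = Sat(EX done) = {t1, t3, t5}, add states in Sat(error) with some successor in Z. Z1 = {t0, t1, t3, t4, t5}; fixed.
Sat(E[error U EX done]) = {t0, t1, t3, t4, t5}
E[error U E[error U EX done]]: least fixpoint, start Z0 = Sat(E[error U EX done]) = {t0, t1, t3, t4, t5}, add states in Sat(error) with some successor in Z. Already a fixed point.
Sat(E[error U E[error U EX done]]) = {t0, t1, t3, t4, t5}
t0 ∈ Sat(E[error U E[error U EX done]]) = {t0, t1, t3, t4, t5}, so the formula holds at t0.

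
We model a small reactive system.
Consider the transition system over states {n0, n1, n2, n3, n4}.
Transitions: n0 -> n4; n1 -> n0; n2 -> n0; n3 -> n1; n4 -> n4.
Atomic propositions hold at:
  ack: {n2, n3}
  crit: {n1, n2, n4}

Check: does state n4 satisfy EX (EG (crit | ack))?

Sat(crit | ack) = {n1, n2, n3, n4}
EG (crit | ack): greatest fixpoint, start Z0 = {n1, n2, n3, n4}, keep only states in Sat with some successor in Z. Z1 = {n3, n4}; Z2 = {n4}; fixed.
Sat(EG (crit | ack)) = {n4}
Sat(EX (EG (crit | ack))) = {s : some successor in {n4}} = {n0, n4}
n4 ∈ Sat(EX (EG (crit | ack))) = {n0, n4}, so the formula holds at n4.

Yes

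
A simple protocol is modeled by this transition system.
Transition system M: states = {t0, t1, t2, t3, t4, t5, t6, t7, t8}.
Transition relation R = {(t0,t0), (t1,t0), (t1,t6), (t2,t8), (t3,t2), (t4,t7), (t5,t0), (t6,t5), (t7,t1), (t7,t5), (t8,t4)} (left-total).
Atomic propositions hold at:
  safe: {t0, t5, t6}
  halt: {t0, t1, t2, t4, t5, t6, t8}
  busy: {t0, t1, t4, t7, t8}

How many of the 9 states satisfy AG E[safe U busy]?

E[safe U busy]: least fixpoint, start Z0 = Sat(busy) = {t0, t1, t4, t7, t8}, add states in Sat(safe) with some successor in Z. Z1 = {t0, t1, t4, t5, t7, t8}; Z2 = {t0, t1, t4, t5, t6, t7, t8}; fixed.
Sat(E[safe U busy]) = {t0, t1, t4, t5, t6, t7, t8}
AG E[safe U busy]: greatest fixpoint, start Z0 = {t0, t1, t4, t5, t6, t7, t8}, keep only states in Sat with every successor in Z. Already a fixed point.
Sat(AG E[safe U busy]) = {t0, t1, t4, t5, t6, t7, t8}
|Sat(AG E[safe U busy])| = |{t0, t1, t4, t5, t6, t7, t8}| = 7.

7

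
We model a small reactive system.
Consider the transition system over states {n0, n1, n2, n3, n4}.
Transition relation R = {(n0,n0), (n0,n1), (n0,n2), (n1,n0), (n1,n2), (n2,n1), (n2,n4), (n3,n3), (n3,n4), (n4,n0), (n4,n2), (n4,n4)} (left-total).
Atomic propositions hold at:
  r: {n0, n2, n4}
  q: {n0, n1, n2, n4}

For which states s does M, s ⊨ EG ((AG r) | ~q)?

{n3}

AG r: greatest fixpoint, start Z0 = {n0, n2, n4}, keep only states in Sat with every successor in Z. Z1 = {n4}; Z2 = ∅; fixed.
Sat(AG r) = ∅
Sat(~q) = {n3}
Sat((AG r) | ~q) = {n3}
EG ((AG r) | ~q): greatest fixpoint, start Z0 = {n3}, keep only states in Sat with some successor in Z. Already a fixed point.
Sat(EG ((AG r) | ~q)) = {n3}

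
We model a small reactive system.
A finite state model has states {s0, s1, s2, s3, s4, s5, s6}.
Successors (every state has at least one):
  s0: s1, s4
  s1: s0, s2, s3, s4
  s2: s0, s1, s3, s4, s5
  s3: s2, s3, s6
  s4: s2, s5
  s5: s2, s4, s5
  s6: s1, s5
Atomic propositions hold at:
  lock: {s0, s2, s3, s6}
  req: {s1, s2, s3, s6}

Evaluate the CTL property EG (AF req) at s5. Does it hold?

AF req: least fixpoint, start Z0 = {s1, s2, s3, s6}, add states with every successor in Z. Already a fixed point.
Sat(AF req) = {s1, s2, s3, s6}
EG (AF req): greatest fixpoint, start Z0 = {s1, s2, s3, s6}, keep only states in Sat with some successor in Z. Already a fixed point.
Sat(EG (AF req)) = {s1, s2, s3, s6}
s5 ∉ Sat(EG (AF req)) = {s1, s2, s3, s6}, so the formula does not hold at s5.

No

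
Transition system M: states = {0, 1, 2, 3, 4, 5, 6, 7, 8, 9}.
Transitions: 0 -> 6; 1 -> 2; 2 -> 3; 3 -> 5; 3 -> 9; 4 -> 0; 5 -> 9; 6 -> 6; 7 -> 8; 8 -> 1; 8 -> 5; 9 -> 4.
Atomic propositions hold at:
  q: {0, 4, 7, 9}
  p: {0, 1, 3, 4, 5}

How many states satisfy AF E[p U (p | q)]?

9

Sat(p | q) = {0, 1, 3, 4, 5, 7, 9}
E[p U (p | q)]: least fixpoint, start Z0 = Sat((p | q)) = {0, 1, 3, 4, 5, 7, 9}, add states in Sat(p) with some successor in Z. Already a fixed point.
Sat(E[p U (p | q)]) = {0, 1, 3, 4, 5, 7, 9}
AF E[p U (p | q)]: least fixpoint, start Z0 = {0, 1, 3, 4, 5, 7, 9}, add states with every successor in Z. Z1 = {0, 1, 2, 3, 4, 5, 7, 8, 9}; fixed.
Sat(AF E[p U (p | q)]) = {0, 1, 2, 3, 4, 5, 7, 8, 9}
|Sat(AF E[p U (p | q)])| = |{0, 1, 2, 3, 4, 5, 7, 8, 9}| = 9.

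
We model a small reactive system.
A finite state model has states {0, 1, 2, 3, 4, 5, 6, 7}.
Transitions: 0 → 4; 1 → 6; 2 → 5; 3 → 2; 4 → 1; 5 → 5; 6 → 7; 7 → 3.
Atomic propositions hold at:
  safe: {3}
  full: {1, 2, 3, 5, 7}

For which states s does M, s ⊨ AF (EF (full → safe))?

Sat(full → safe) = {0, 3, 4, 6}
EF (full → safe): least fixpoint, start Z0 = {0, 3, 4, 6}, add states with some successor in Z. Z1 = {0, 1, 3, 4, 6, 7}; fixed.
Sat(EF (full → safe)) = {0, 1, 3, 4, 6, 7}
AF (EF (full → safe)): least fixpoint, start Z0 = {0, 1, 3, 4, 6, 7}, add states with every successor in Z. Already a fixed point.
Sat(AF (EF (full → safe))) = {0, 1, 3, 4, 6, 7}

{0, 1, 3, 4, 6, 7}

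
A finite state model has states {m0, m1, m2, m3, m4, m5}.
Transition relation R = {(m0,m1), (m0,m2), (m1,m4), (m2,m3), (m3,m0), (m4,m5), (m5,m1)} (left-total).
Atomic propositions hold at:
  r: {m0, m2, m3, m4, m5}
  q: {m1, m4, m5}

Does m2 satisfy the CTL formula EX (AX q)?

No

Sat(AX q) = {s : every successor in {m1, m4, m5}} = {m1, m4, m5}
Sat(EX (AX q)) = {s : some successor in {m1, m4, m5}} = {m0, m1, m4, m5}
m2 ∉ Sat(EX (AX q)) = {m0, m1, m4, m5}, so the formula does not hold at m2.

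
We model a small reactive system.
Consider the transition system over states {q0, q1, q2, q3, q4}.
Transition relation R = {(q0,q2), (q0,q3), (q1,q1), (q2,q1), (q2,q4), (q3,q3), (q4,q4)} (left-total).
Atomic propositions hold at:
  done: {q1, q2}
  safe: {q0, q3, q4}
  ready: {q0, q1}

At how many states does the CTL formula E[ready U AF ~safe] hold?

Sat(~safe) = {q1, q2}
AF ~safe: least fixpoint, start Z0 = {q1, q2}, add states with every successor in Z. Already a fixed point.
Sat(AF ~safe) = {q1, q2}
E[ready U AF ~safe]: least fixpoint, start Z0 = Sat(AF ~safe) = {q1, q2}, add states in Sat(ready) with some successor in Z. Z1 = {q0, q1, q2}; fixed.
Sat(E[ready U AF ~safe]) = {q0, q1, q2}
|Sat(E[ready U AF ~safe])| = |{q0, q1, q2}| = 3.

3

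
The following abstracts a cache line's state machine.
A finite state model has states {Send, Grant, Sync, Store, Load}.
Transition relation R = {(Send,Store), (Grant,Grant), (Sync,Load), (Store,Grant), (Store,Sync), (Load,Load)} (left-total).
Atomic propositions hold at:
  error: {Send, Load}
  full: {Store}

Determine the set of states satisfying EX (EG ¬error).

Sat(¬error) = {Grant, Sync, Store}
EG ¬error: greatest fixpoint, start Z0 = {Grant, Sync, Store}, keep only states in Sat with some successor in Z. Z1 = {Grant, Store}; fixed.
Sat(EG ¬error) = {Grant, Store}
Sat(EX (EG ¬error)) = {s : some successor in {Grant, Store}} = {Send, Grant, Store}

{Send, Grant, Store}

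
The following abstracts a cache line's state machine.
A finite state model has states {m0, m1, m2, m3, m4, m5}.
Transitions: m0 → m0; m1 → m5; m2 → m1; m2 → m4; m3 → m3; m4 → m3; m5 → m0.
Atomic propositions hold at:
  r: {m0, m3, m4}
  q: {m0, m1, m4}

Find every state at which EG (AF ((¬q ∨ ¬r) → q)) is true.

Sat(¬q) = {m2, m3, m5}
Sat(¬r) = {m1, m2, m5}
Sat(¬q ∨ ¬r) = {m1, m2, m3, m5}
Sat((¬q ∨ ¬r) → q) = {m0, m1, m4}
AF ((¬q ∨ ¬r) → q): least fixpoint, start Z0 = {m0, m1, m4}, add states with every successor in Z. Z1 = {m0, m1, m2, m4, m5}; fixed.
Sat(AF ((¬q ∨ ¬r) → q)) = {m0, m1, m2, m4, m5}
EG (AF ((¬q ∨ ¬r) → q)): greatest fixpoint, start Z0 = {m0, m1, m2, m4, m5}, keep only states in Sat with some successor in Z. Z1 = {m0, m1, m2, m5}; fixed.
Sat(EG (AF ((¬q ∨ ¬r) → q))) = {m0, m1, m2, m5}

{m0, m1, m2, m5}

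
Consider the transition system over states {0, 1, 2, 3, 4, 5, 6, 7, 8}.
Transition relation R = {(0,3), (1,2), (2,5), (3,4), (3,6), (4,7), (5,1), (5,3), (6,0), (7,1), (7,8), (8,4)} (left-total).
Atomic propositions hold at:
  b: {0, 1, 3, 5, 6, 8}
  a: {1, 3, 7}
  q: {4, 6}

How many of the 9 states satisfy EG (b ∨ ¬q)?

Sat(¬q) = {0, 1, 2, 3, 5, 7, 8}
Sat(b ∨ ¬q) = {0, 1, 2, 3, 5, 6, 7, 8}
EG (b ∨ ¬q): greatest fixpoint, start Z0 = {0, 1, 2, 3, 5, 6, 7, 8}, keep only states in Sat with some successor in Z. Z1 = {0, 1, 2, 3, 5, 6, 7}; fixed.
Sat(EG (b ∨ ¬q)) = {0, 1, 2, 3, 5, 6, 7}
|Sat(EG (b ∨ ¬q))| = |{0, 1, 2, 3, 5, 6, 7}| = 7.

7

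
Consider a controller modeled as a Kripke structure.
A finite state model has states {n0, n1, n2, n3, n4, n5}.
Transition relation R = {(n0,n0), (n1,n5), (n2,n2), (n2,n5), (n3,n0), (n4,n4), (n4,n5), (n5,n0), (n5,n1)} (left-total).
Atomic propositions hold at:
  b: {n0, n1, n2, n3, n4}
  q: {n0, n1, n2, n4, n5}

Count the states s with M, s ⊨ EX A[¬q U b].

Sat(¬q) = {n3}
A[¬q U b]: least fixpoint, start Z0 = Sat(b) = {n0, n1, n2, n3, n4}, add states in Sat(¬q) with every successor in Z. Already a fixed point.
Sat(A[¬q U b]) = {n0, n1, n2, n3, n4}
Sat(EX A[¬q U b]) = {s : some successor in {n0, n1, n2, n3, n4}} = {n0, n2, n3, n4, n5}
|Sat(EX A[¬q U b])| = |{n0, n2, n3, n4, n5}| = 5.

5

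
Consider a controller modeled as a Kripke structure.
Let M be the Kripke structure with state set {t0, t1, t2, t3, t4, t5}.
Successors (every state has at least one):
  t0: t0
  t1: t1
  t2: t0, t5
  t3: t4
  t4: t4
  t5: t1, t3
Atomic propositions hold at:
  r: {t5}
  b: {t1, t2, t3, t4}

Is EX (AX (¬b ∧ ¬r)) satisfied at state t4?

No

Sat(¬b) = {t0, t5}
Sat(¬r) = {t0, t1, t2, t3, t4}
Sat(¬b ∧ ¬r) = {t0}
Sat(AX (¬b ∧ ¬r)) = {s : every successor in {t0}} = {t0}
Sat(EX (AX (¬b ∧ ¬r))) = {s : some successor in {t0}} = {t0, t2}
t4 ∉ Sat(EX (AX (¬b ∧ ¬r))) = {t0, t2}, so the formula does not hold at t4.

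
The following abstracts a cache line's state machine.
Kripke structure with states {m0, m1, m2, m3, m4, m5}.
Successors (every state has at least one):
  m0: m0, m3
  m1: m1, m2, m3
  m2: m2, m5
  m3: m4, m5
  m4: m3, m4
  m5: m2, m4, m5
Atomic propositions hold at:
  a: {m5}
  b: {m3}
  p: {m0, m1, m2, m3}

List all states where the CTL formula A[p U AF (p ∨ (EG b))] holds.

{m0, m1, m2, m3}

EG b: greatest fixpoint, start Z0 = {m3}, keep only states in Sat with some successor in Z. Z1 = ∅; fixed.
Sat(EG b) = ∅
Sat(p ∨ (EG b)) = {m0, m1, m2, m3}
AF (p ∨ (EG b)): least fixpoint, start Z0 = {m0, m1, m2, m3}, add states with every successor in Z. Already a fixed point.
Sat(AF (p ∨ (EG b))) = {m0, m1, m2, m3}
A[p U AF (p ∨ (EG b))]: least fixpoint, start Z0 = Sat(AF (p ∨ (EG b))) = {m0, m1, m2, m3}, add states in Sat(p) with every successor in Z. Already a fixed point.
Sat(A[p U AF (p ∨ (EG b))]) = {m0, m1, m2, m3}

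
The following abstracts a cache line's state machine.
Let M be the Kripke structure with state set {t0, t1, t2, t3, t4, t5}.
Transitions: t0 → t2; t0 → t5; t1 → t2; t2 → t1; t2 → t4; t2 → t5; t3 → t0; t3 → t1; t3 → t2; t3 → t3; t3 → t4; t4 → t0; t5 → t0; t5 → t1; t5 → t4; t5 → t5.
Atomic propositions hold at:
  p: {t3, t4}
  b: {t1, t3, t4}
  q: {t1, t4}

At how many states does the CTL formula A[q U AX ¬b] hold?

Sat(¬b) = {t0, t2, t5}
Sat(AX ¬b) = {s : every successor in {t0, t2, t5}} = {t0, t1, t4}
A[q U AX ¬b]: least fixpoint, start Z0 = Sat(AX ¬b) = {t0, t1, t4}, add states in Sat(q) with every successor in Z. Already a fixed point.
Sat(A[q U AX ¬b]) = {t0, t1, t4}
|Sat(A[q U AX ¬b])| = |{t0, t1, t4}| = 3.

3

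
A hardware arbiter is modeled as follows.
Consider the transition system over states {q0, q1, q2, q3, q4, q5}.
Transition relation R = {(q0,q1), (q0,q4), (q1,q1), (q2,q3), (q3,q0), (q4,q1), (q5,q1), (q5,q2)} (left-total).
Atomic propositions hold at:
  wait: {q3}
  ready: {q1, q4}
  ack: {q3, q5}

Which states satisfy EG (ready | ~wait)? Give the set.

Sat(~wait) = {q0, q1, q2, q4, q5}
Sat(ready | ~wait) = {q0, q1, q2, q4, q5}
EG (ready | ~wait): greatest fixpoint, start Z0 = {q0, q1, q2, q4, q5}, keep only states in Sat with some successor in Z. Z1 = {q0, q1, q4, q5}; fixed.
Sat(EG (ready | ~wait)) = {q0, q1, q4, q5}

{q0, q1, q4, q5}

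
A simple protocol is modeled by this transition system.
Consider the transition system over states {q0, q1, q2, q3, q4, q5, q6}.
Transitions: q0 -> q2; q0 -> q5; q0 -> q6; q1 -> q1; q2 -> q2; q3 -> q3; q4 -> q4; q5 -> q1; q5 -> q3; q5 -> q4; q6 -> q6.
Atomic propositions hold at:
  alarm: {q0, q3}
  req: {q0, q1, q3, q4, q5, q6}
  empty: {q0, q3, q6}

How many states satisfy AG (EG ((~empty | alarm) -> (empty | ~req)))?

Sat(~empty) = {q1, q2, q4, q5}
Sat(~empty | alarm) = {q0, q1, q2, q3, q4, q5}
Sat(~req) = {q2}
Sat(empty | ~req) = {q0, q2, q3, q6}
Sat((~empty | alarm) -> (empty | ~req)) = {q0, q2, q3, q6}
EG ((~empty | alarm) -> (empty | ~req)): greatest fixpoint, start Z0 = {q0, q2, q3, q6}, keep only states in Sat with some successor in Z. Already a fixed point.
Sat(EG ((~empty | alarm) -> (empty | ~req))) = {q0, q2, q3, q6}
AG (EG ((~empty | alarm) -> (empty | ~req))): greatest fixpoint, start Z0 = {q0, q2, q3, q6}, keep only states in Sat with every successor in Z. Z1 = {q2, q3, q6}; fixed.
Sat(AG (EG ((~empty | alarm) -> (empty | ~req)))) = {q2, q3, q6}
|Sat(AG (EG ((~empty | alarm) -> (empty | ~req))))| = |{q2, q3, q6}| = 3.

3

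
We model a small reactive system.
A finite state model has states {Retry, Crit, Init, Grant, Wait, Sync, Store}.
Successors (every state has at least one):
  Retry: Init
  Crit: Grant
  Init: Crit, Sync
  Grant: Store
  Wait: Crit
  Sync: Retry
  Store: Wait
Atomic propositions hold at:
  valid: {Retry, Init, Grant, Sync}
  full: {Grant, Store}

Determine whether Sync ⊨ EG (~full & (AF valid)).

Yes

Sat(~full) = {Retry, Crit, Init, Wait, Sync}
AF valid: least fixpoint, start Z0 = {Retry, Init, Grant, Sync}, add states with every successor in Z. Z1 = {Retry, Crit, Init, Grant, Sync}; Z2 = {Retry, Crit, Init, Grant, Wait, Sync}; Z3 = {Retry, Crit, Init, Grant, Wait, Sync, Store}; fixed.
Sat(AF valid) = {Retry, Crit, Init, Grant, Wait, Sync, Store}
Sat(~full & (AF valid)) = {Retry, Crit, Init, Wait, Sync}
EG (~full & (AF valid)): greatest fixpoint, start Z0 = {Retry, Crit, Init, Wait, Sync}, keep only states in Sat with some successor in Z. Z1 = {Retry, Init, Wait, Sync}; Z2 = {Retry, Init, Sync}; fixed.
Sat(EG (~full & (AF valid))) = {Retry, Init, Sync}
Sync ∈ Sat(EG (~full & (AF valid))) = {Retry, Init, Sync}, so the formula holds at Sync.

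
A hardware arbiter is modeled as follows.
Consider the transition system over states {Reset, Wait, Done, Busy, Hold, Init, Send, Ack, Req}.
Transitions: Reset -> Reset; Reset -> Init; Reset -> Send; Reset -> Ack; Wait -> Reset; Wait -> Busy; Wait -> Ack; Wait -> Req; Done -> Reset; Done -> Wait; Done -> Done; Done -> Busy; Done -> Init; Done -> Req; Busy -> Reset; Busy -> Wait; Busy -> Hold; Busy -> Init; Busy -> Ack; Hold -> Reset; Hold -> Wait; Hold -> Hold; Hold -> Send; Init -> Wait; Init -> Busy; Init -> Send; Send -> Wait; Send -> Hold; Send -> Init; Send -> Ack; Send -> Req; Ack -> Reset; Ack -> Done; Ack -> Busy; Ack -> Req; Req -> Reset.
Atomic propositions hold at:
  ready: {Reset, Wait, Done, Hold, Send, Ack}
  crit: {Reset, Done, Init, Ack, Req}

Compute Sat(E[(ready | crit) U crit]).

Sat(ready | crit) = {Reset, Wait, Done, Hold, Init, Send, Ack, Req}
E[(ready | crit) U crit]: least fixpoint, start Z0 = Sat(crit) = {Reset, Done, Init, Ack, Req}, add states in Sat(ready | crit) with some successor in Z. Z1 = {Reset, Wait, Done, Hold, Init, Send, Ack, Req}; fixed.
Sat(E[(ready | crit) U crit]) = {Reset, Wait, Done, Hold, Init, Send, Ack, Req}

{Reset, Wait, Done, Hold, Init, Send, Ack, Req}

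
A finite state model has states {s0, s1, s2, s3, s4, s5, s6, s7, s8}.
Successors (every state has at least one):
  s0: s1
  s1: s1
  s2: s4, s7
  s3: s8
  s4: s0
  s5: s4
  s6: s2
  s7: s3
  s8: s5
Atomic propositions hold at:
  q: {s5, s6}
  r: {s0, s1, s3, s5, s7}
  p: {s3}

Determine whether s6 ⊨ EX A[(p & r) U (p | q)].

No

Sat(p & r) = {s3}
Sat(p | q) = {s3, s5, s6}
A[(p & r) U (p | q)]: least fixpoint, start Z0 = Sat((p | q)) = {s3, s5, s6}, add states in Sat(p & r) with every successor in Z. Already a fixed point.
Sat(A[(p & r) U (p | q)]) = {s3, s5, s6}
Sat(EX A[(p & r) U (p | q)]) = {s : some successor in {s3, s5, s6}} = {s7, s8}
s6 ∉ Sat(EX A[(p & r) U (p | q)]) = {s7, s8}, so the formula does not hold at s6.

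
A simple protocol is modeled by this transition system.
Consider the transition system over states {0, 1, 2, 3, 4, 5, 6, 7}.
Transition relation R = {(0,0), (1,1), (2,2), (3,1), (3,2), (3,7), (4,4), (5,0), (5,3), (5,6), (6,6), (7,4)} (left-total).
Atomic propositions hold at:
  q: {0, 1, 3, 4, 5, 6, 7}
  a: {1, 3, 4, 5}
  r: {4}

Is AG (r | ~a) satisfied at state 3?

No

Sat(~a) = {0, 2, 6, 7}
Sat(r | ~a) = {0, 2, 4, 6, 7}
AG (r | ~a): greatest fixpoint, start Z0 = {0, 2, 4, 6, 7}, keep only states in Sat with every successor in Z. Already a fixed point.
Sat(AG (r | ~a)) = {0, 2, 4, 6, 7}
3 ∉ Sat(AG (r | ~a)) = {0, 2, 4, 6, 7}, so the formula does not hold at 3.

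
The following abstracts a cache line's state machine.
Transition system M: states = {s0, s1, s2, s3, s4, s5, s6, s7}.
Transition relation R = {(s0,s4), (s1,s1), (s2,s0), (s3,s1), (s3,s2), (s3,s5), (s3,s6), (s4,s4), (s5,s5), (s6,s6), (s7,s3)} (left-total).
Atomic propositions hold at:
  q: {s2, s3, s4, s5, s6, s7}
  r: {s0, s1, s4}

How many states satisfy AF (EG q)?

EG q: greatest fixpoint, start Z0 = {s2, s3, s4, s5, s6, s7}, keep only states in Sat with some successor in Z. Z1 = {s3, s4, s5, s6, s7}; fixed.
Sat(EG q) = {s3, s4, s5, s6, s7}
AF (EG q): least fixpoint, start Z0 = {s3, s4, s5, s6, s7}, add states with every successor in Z. Z1 = {s0, s3, s4, s5, s6, s7}; Z2 = {s0, s2, s3, s4, s5, s6, s7}; fixed.
Sat(AF (EG q)) = {s0, s2, s3, s4, s5, s6, s7}
|Sat(AF (EG q))| = |{s0, s2, s3, s4, s5, s6, s7}| = 7.

7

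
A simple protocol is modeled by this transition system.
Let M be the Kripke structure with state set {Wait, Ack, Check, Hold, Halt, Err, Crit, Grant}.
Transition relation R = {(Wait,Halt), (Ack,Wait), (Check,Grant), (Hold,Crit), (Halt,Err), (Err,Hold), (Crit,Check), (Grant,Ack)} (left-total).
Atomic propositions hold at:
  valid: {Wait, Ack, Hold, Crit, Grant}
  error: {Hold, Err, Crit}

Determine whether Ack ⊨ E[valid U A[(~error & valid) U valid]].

Sat(~error) = {Wait, Ack, Check, Halt, Grant}
Sat(~error & valid) = {Wait, Ack, Grant}
A[(~error & valid) U valid]: least fixpoint, start Z0 = Sat(valid) = {Wait, Ack, Hold, Crit, Grant}, add states in Sat(~error & valid) with every successor in Z. Already a fixed point.
Sat(A[(~error & valid) U valid]) = {Wait, Ack, Hold, Crit, Grant}
E[valid U A[(~error & valid) U valid]]: least fixpoint, start Z0 = Sat(A[(~error & valid) U valid]) = {Wait, Ack, Hold, Crit, Grant}, add states in Sat(valid) with some successor in Z. Already a fixed point.
Sat(E[valid U A[(~error & valid) U valid]]) = {Wait, Ack, Hold, Crit, Grant}
Ack ∈ Sat(E[valid U A[(~error & valid) U valid]]) = {Wait, Ack, Hold, Crit, Grant}, so the formula holds at Ack.

Yes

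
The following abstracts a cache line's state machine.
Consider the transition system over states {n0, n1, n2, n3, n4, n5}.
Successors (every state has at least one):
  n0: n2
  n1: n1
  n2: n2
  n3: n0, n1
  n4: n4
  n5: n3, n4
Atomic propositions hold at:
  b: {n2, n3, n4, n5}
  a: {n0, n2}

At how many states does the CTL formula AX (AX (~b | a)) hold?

Sat(~b) = {n0, n1}
Sat(~b | a) = {n0, n1, n2}
Sat(AX (~b | a)) = {s : every successor in {n0, n1, n2}} = {n0, n1, n2, n3}
Sat(AX (AX (~b | a))) = {s : every successor in {n0, n1, n2, n3}} = {n0, n1, n2, n3}
|Sat(AX (AX (~b | a)))| = |{n0, n1, n2, n3}| = 4.

4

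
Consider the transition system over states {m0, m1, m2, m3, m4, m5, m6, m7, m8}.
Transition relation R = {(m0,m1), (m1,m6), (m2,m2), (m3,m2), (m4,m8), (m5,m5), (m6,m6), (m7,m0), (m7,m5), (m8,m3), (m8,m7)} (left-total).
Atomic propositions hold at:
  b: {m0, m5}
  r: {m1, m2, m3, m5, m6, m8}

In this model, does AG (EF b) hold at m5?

EF b: least fixpoint, start Z0 = {m0, m5}, add states with some successor in Z. Z1 = {m0, m5, m7}; Z2 = {m0, m5, m7, m8}; Z3 = {m0, m4, m5, m7, m8}; fixed.
Sat(EF b) = {m0, m4, m5, m7, m8}
AG (EF b): greatest fixpoint, start Z0 = {m0, m4, m5, m7, m8}, keep only states in Sat with every successor in Z. Z1 = {m4, m5, m7}; Z2 = {m5}; fixed.
Sat(AG (EF b)) = {m5}
m5 ∈ Sat(AG (EF b)) = {m5}, so the formula holds at m5.

Yes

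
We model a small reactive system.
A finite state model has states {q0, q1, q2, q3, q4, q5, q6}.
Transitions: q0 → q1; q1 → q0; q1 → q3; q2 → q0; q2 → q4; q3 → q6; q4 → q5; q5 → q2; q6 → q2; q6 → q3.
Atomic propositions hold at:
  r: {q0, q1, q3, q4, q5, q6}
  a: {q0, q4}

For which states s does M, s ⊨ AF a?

AF a: least fixpoint, start Z0 = {q0, q4}, add states with every successor in Z. Z1 = {q0, q2, q4}; Z2 = {q0, q2, q4, q5}; fixed.
Sat(AF a) = {q0, q2, q4, q5}

{q0, q2, q4, q5}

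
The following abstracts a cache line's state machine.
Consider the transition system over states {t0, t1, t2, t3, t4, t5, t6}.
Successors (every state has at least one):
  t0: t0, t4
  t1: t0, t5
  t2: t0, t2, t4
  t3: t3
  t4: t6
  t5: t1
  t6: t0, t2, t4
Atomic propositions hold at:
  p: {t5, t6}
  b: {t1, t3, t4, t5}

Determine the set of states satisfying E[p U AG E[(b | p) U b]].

Sat(b | p) = {t1, t3, t4, t5, t6}
E[(b | p) U b]: least fixpoint, start Z0 = Sat(b) = {t1, t3, t4, t5}, add states in Sat(b | p) with some successor in Z. Z1 = {t1, t3, t4, t5, t6}; fixed.
Sat(E[(b | p) U b]) = {t1, t3, t4, t5, t6}
AG E[(b | p) U b]: greatest fixpoint, start Z0 = {t1, t3, t4, t5, t6}, keep only states in Sat with every successor in Z. Z1 = {t3, t4, t5}; Z2 = {t3}; fixed.
Sat(AG E[(b | p) U b]) = {t3}
E[p U AG E[(b | p) U b]]: least fixpoint, start Z0 = Sat(AG E[(b | p) U b]) = {t3}, add states in Sat(p) with some successor in Z. Already a fixed point.
Sat(E[p U AG E[(b | p) U b]]) = {t3}

{t3}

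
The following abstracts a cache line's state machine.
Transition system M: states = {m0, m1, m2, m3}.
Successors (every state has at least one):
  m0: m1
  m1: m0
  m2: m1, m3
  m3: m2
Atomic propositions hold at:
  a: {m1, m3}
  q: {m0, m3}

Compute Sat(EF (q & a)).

{m2, m3}

Sat(q & a) = {m3}
EF (q & a): least fixpoint, start Z0 = {m3}, add states with some successor in Z. Z1 = {m2, m3}; fixed.
Sat(EF (q & a)) = {m2, m3}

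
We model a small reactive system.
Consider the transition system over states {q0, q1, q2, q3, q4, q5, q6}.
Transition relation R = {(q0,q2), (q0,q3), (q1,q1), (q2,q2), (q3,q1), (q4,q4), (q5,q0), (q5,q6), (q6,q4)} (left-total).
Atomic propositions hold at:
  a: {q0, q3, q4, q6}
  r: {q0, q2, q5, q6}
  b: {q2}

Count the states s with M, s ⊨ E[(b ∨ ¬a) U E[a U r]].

Sat(¬a) = {q1, q2, q5}
Sat(b ∨ ¬a) = {q1, q2, q5}
E[a U r]: least fixpoint, start Z0 = Sat(r) = {q0, q2, q5, q6}, add states in Sat(a) with some successor in Z. Already a fixed point.
Sat(E[a U r]) = {q0, q2, q5, q6}
E[(b ∨ ¬a) U E[a U r]]: least fixpoint, start Z0 = Sat(E[a U r]) = {q0, q2, q5, q6}, add states in Sat(b ∨ ¬a) with some successor in Z. Already a fixed point.
Sat(E[(b ∨ ¬a) U E[a U r]]) = {q0, q2, q5, q6}
|Sat(E[(b ∨ ¬a) U E[a U r]])| = |{q0, q2, q5, q6}| = 4.

4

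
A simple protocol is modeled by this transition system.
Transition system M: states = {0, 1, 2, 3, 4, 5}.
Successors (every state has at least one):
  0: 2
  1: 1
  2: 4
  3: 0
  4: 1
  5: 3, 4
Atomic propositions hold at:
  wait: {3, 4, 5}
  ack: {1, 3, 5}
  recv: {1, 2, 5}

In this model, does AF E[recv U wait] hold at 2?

E[recv U wait]: least fixpoint, start Z0 = Sat(wait) = {3, 4, 5}, add states in Sat(recv) with some successor in Z. Z1 = {2, 3, 4, 5}; fixed.
Sat(E[recv U wait]) = {2, 3, 4, 5}
AF E[recv U wait]: least fixpoint, start Z0 = {2, 3, 4, 5}, add states with every successor in Z. Z1 = {0, 2, 3, 4, 5}; fixed.
Sat(AF E[recv U wait]) = {0, 2, 3, 4, 5}
2 ∈ Sat(AF E[recv U wait]) = {0, 2, 3, 4, 5}, so the formula holds at 2.

Yes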